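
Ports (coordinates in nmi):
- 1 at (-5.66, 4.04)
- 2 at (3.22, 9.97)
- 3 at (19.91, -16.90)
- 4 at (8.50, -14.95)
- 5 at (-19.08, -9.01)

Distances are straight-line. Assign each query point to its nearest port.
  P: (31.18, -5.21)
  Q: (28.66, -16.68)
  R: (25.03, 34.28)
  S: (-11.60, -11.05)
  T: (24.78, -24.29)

P at (31.18, -5.21):
  1: 37.98 nmi
  2: 31.81 nmi
  3: 16.24 nmi
  4: 24.68 nmi
  5: 50.40 nmi
  → nearest: 3 (16.24 nmi)
Q at (28.66, -16.68):
  1: 40.09 nmi
  2: 36.84 nmi
  3: 8.75 nmi
  4: 20.23 nmi
  5: 48.35 nmi
  → nearest: 3 (8.75 nmi)
R at (25.03, 34.28):
  1: 43.09 nmi
  2: 32.66 nmi
  3: 51.44 nmi
  4: 51.93 nmi
  5: 61.80 nmi
  → nearest: 2 (32.66 nmi)
S at (-11.60, -11.05):
  1: 16.22 nmi
  2: 25.72 nmi
  3: 32.05 nmi
  4: 20.47 nmi
  5: 7.75 nmi
  → nearest: 5 (7.75 nmi)
T at (24.78, -24.29):
  1: 41.58 nmi
  2: 40.48 nmi
  3: 8.85 nmi
  4: 18.77 nmi
  5: 46.45 nmi
  → nearest: 3 (8.85 nmi)

P→3; Q→3; R→2; S→5; T→3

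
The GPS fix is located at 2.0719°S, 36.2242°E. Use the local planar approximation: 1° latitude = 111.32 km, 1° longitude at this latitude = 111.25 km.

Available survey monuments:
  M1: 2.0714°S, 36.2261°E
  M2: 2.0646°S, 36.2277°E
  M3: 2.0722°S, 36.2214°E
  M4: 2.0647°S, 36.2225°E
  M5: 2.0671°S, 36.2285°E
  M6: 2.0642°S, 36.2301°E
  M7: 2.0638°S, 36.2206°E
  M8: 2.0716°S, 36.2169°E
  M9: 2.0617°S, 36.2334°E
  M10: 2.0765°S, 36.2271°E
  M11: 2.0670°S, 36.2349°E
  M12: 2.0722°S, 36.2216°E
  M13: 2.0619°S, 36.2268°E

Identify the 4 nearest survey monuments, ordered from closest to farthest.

M1, M12, M3, M10

Distances from 2.0719°S, 36.2242°E:
M1: √((0.0005·111.32)² + (0.0019·111.25)²) = √(0.003098 + 0.044679) = 0.2186 km
M2: √((0.0073·111.32)² + (0.0035·111.25)²) = √(0.660377 + 0.151613) = 0.9011 km
M3: √((-0.0003·111.32)² + (-0.0028·111.25)²) = √(0.001115 + 0.097032) = 0.3133 km
M4: √((0.0072·111.32)² + (-0.0017·111.25)²) = √(0.642409 + 0.035768) = 0.8235 km
M5: √((0.0048·111.32)² + (0.0043·111.25)²) = √(0.285515 + 0.228843) = 0.7172 km
M6: √((0.0077·111.32)² + (0.0059·111.25)²) = √(0.734730 + 0.430828) = 1.0796 km
M7: √((0.0081·111.32)² + (-0.0036·111.25)²) = √(0.813048 + 0.160400) = 0.9866 km
M8: √((0.0003·111.32)² + (-0.0073·111.25)²) = √(0.001115 + 0.659547) = 0.8128 km
M9: √((0.0102·111.32)² + (0.0092·111.25)²) = √(1.289278 + 1.047552) = 1.5287 km
M10: √((-0.0046·111.32)² + (0.0029·111.25)²) = √(0.262218 + 0.104087) = 0.6052 km
M11: √((0.0049·111.32)² + (0.0107·111.25)²) = √(0.297535 + 1.416993) = 1.3094 km
M12: √((-0.0003·111.32)² + (-0.0026·111.25)²) = √(0.001115 + 0.083666) = 0.2912 km
M13: √((0.0100·111.32)² + (0.0026·111.25)²) = √(1.239214 + 0.083666) = 1.1502 km
Sorted: M1 (0.2186 km) < M12 (0.2912 km) < M3 (0.3133 km) < M10 (0.6052 km) < M5 (0.7172 km) < M8 (0.8128 km) < …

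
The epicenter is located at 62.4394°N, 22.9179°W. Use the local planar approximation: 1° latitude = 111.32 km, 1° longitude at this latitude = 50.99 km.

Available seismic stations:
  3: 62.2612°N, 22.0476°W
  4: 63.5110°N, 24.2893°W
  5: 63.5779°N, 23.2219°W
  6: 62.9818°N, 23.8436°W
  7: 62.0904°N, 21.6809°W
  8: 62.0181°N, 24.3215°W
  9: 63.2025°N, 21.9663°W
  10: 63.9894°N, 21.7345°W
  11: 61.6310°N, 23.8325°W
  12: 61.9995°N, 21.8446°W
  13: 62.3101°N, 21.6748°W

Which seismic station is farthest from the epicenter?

Distances from 62.4394°N, 22.9179°W:
3: 48.6086 km
4: 138.2755 km
5: 127.6822 km
6: 76.6402 km
7: 74.0796 km
8: 85.5671 km
9: 97.8295 km
10: 182.7929 km
11: 101.3571 km
12: 73.4380 km
13: 64.9994 km
Maximum: 10 at 182.7929 km.

10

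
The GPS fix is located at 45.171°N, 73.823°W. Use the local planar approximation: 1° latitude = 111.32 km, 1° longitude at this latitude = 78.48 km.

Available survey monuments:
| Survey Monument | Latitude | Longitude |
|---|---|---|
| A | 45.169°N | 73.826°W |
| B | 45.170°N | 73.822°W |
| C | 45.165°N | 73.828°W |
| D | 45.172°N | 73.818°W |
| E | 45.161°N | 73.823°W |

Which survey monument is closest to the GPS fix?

Distances from 45.171°N, 73.823°W:
A: 0.324 km
B: 0.136 km
C: 0.775 km
D: 0.408 km
E: 1.113 km
Minimum: B at 0.136 km.

B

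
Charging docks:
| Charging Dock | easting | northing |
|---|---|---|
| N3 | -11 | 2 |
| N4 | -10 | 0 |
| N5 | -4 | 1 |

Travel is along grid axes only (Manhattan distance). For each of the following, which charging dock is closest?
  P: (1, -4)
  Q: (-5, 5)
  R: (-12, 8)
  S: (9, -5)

P→N5; Q→N5; R→N3; S→N5

P at (1, -4):
  N3: |-12| + |6| = 12 + 6 = 18
  N4: |-11| + |4| = 11 + 4 = 15
  N5: |-5| + |5| = 5 + 5 = 10
  → nearest: N5 (10)
Q at (-5, 5):
  N3: |-6| + |-3| = 6 + 3 = 9
  N4: |-5| + |-5| = 5 + 5 = 10
  N5: |1| + |-4| = 1 + 4 = 5
  → nearest: N5 (5)
R at (-12, 8):
  N3: |1| + |-6| = 1 + 6 = 7
  N4: |2| + |-8| = 2 + 8 = 10
  N5: |8| + |-7| = 8 + 7 = 15
  → nearest: N3 (7)
S at (9, -5):
  N3: |-20| + |7| = 20 + 7 = 27
  N4: |-19| + |5| = 19 + 5 = 24
  N5: |-13| + |6| = 13 + 6 = 19
  → nearest: N5 (19)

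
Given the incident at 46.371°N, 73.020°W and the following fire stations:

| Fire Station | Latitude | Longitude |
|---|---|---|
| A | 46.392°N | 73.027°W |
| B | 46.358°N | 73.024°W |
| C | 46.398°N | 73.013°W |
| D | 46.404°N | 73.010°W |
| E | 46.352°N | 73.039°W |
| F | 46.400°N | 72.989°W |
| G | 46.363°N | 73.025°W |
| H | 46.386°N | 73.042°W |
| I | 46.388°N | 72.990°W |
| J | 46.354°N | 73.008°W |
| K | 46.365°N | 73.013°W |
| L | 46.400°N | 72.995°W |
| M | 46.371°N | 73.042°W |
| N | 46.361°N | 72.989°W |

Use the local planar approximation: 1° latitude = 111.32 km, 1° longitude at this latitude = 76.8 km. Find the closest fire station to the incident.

K

Distances from 46.371°N, 73.020°W:
A: 2.399 km
B: 1.479 km
C: 3.053 km
D: 3.753 km
E: 2.570 km
F: 4.011 km
G: 0.970 km
H: 2.375 km
I: 2.982 km
J: 2.105 km
K: 0.857 km
L: 3.756 km
M: 1.690 km
N: 2.628 km
Minimum: K at 0.857 km.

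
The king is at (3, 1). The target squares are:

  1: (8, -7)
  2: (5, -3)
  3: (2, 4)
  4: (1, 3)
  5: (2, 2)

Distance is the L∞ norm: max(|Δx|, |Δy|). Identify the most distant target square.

1

Distances from (3, 1):
1: max(|5|, |-8|) = 8
2: max(|2|, |-4|) = 4
3: max(|-1|, |3|) = 3
4: max(|-2|, |2|) = 2
5: max(|-1|, |1|) = 1
Maximum: 1 at 8.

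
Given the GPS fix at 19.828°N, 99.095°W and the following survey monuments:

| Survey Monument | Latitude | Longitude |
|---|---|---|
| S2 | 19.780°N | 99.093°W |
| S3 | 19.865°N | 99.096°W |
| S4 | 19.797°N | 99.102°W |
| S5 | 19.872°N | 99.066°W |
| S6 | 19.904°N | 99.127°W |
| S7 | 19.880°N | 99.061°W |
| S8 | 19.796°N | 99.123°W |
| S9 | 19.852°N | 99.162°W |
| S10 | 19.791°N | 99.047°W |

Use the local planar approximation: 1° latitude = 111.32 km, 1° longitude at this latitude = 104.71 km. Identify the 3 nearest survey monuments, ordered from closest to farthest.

Distances from 19.828°N, 99.095°W:
S2: √((-0.048·111.32)² + (0.002·104.71)²) = √(28.55150 + 0.04386) = 5.347 km
S3: √((0.037·111.32)² + (-0.001·104.71)²) = √(16.96484 + 0.01096) = 4.120 km
S4: √((-0.031·111.32)² + (-0.007·104.71)²) = √(11.90885 + 0.53725) = 3.528 km
S5: √((0.044·111.32)² + (0.029·104.71)²) = √(23.99119 + 9.22088) = 5.763 km
S6: √((0.076·111.32)² + (-0.032·104.71)²) = √(71.57701 + 11.22732) = 9.100 km
S7: √((0.052·111.32)² + (0.034·104.71)²) = √(33.50835 + 12.67460) = 6.796 km
S8: √((-0.032·111.32)² + (-0.028·104.71)²) = √(12.68955 + 8.59592) = 4.614 km
S9: √((0.024·111.32)² + (-0.067·104.71)²) = √(7.13787 + 49.21822) = 7.507 km
S10: √((-0.037·111.32)² + (0.048·104.71)²) = √(16.96484 + 25.26148) = 6.498 km
Sorted: S4 (3.528 km) < S3 (4.120 km) < S8 (4.614 km) < S2 (5.347 km) < S5 (5.763 km) < …

S4, S3, S8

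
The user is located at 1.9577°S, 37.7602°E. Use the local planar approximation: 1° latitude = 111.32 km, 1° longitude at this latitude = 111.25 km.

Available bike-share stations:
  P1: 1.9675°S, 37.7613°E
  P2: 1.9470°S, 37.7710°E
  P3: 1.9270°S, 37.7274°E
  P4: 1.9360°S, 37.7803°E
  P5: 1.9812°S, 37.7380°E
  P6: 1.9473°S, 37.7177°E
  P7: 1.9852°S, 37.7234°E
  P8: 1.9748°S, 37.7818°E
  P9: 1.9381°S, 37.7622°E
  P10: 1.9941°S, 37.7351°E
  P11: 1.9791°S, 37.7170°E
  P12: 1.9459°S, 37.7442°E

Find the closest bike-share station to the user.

P1

Distances from 1.9577°S, 37.7602°E:
P1: √((-0.0098·111.32)² + (0.0011·111.25)²) = √(1.190141 + 0.014976) = 1.0978 km
P2: √((0.0107·111.32)² + (0.0108·111.25)²) = √(1.418776 + 1.443602) = 1.6919 km
P3: √((0.0307·111.32)² + (-0.0328·111.25)²) = √(11.679470 + 13.315201) = 4.9995 km
P4: √((0.0217·111.32)² + (0.0201·111.25)²) = √(5.835336 + 5.000255) = 3.2917 km
P5: √((-0.0235·111.32)² + (-0.0222·111.25)²) = √(6.843561 + 6.099665) = 3.5977 km
P6: √((0.0104·111.32)² + (-0.0425·111.25)²) = √(1.340334 + 22.355166) = 4.8678 km
P7: √((-0.0275·111.32)² + (-0.0368·111.25)²) = √(9.371558 + 16.760836) = 5.1120 km
P8: √((-0.0171·111.32)² + (0.0216·111.25)²) = √(3.623586 + 5.774409) = 3.0656 km
P9: √((0.0196·111.32)² + (0.0020·111.25)²) = √(4.760565 + 0.049506) = 2.1932 km
P10: √((-0.0364·111.32)² + (-0.0251·111.25)²) = √(16.419093 + 7.797358) = 4.9210 km
P11: √((-0.0214·111.32)² + (-0.0432·111.25)²) = √(5.675106 + 23.097636) = 5.3640 km
P12: √((0.0118·111.32)² + (-0.0160·111.25)²) = √(1.725482 + 3.168400) = 2.2122 km
Minimum: P1 at 1.0978 km.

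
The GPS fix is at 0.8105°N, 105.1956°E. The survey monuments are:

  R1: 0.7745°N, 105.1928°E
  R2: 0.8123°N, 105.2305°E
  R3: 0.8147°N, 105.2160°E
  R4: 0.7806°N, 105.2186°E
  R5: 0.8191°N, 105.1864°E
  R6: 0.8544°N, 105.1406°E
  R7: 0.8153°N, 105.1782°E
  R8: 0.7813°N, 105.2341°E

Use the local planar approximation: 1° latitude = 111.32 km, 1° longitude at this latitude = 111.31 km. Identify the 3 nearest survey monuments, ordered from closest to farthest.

Distances from 0.8105°N, 105.1956°E:
R1: 4.0196 km
R2: 3.8899 km
R3: 2.3184 km
R4: 4.1992 km
R5: 1.4019 km
R6: 7.8334 km
R7: 2.0092 km
R8: 5.3788 km
Sorted: R5 (1.4019 km) < R7 (2.0092 km) < R3 (2.3184 km) < R2 (3.8899 km) < R1 (4.0196 km) < …

R5, R7, R3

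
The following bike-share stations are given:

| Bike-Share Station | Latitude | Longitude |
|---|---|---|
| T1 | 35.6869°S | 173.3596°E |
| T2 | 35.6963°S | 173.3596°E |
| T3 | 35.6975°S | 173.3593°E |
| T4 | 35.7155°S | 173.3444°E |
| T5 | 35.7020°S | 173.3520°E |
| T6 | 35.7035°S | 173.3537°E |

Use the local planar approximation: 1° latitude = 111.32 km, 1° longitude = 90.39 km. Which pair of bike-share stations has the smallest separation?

Pairwise distances:
T2–T3: √((-0.0012·111.32)² + (-0.0003·90.39)²) = √(0.017845 + 0.000735) = 0.1363 km
T5–T6: √((-0.0015·111.32)² + (0.0017·90.39)²) = √(0.027882 + 0.023612) = 0.2269 km
T3–T5: √((-0.0045·111.32)² + (-0.0073·90.39)²) = √(0.250941 + 0.435398) = 0.8285 km
T3–T6: √((-0.0060·111.32)² + (-0.0056·90.39)²) = √(0.446117 + 0.256222) = 0.8381 km
T2–T5: √((-0.0057·111.32)² + (-0.0076·90.39)²) = √(0.402621 + 0.471920) = 0.9352 km
T2–T6: √((-0.0072·111.32)² + (-0.0059·90.39)²) = √(0.642409 + 0.284410) = 0.9627 km
T1–T2: √((-0.0094·111.32)² + (0.0000·90.39)²) = √(1.094970 + 0.000000) = 1.0464 km
T1–T3: √((-0.0106·111.32)² + (-0.0003·90.39)²) = √(1.392381 + 0.000735) = 1.1803 km
T4–T6: √((0.0120·111.32)² + (0.0093·90.39)²) = √(1.784469 + 0.706654) = 1.5783 km
T4–T5: √((0.0135·111.32)² + (0.0076·90.39)²) = √(2.258468 + 0.471920) = 1.6524 km
T1–T5: √((-0.0151·111.32)² + (-0.0076·90.39)²) = √(2.825532 + 0.471920) = 1.8159 km
T1–T6: √((-0.0166·111.32)² + (-0.0059·90.39)²) = √(3.414779 + 0.284410) = 1.9233 km
T3–T4: √((-0.0180·111.32)² + (-0.0149·90.39)²) = √(4.015054 + 1.813900) = 2.4143 km
T2–T4: √((-0.0192·111.32)² + (-0.0152·90.39)²) = √(4.568239 + 1.887678) = 2.5408 km
T1–T4: √((-0.0286·111.32)² + (-0.0152·90.39)²) = √(10.136277 + 1.887678) = 3.4676 km
Closest pair: T2–T3 at 0.1363 km.

T2 and T3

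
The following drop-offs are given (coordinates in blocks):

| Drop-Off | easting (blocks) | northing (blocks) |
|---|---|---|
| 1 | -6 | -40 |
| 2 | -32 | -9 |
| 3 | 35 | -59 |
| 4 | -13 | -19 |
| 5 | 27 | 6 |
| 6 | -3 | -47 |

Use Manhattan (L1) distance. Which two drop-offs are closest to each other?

1 and 6

Pairwise distances:
1–2: 57 blocks
1–3: 60 blocks
1–4: 28 blocks
1–5: 79 blocks
1–6: 10 blocks
2–3: 117 blocks
2–4: 29 blocks
2–5: 74 blocks
2–6: 67 blocks
3–4: 88 blocks
3–5: 73 blocks
3–6: 50 blocks
4–5: 65 blocks
4–6: 38 blocks
5–6: 83 blocks
Closest pair: 1–6 at 10 blocks.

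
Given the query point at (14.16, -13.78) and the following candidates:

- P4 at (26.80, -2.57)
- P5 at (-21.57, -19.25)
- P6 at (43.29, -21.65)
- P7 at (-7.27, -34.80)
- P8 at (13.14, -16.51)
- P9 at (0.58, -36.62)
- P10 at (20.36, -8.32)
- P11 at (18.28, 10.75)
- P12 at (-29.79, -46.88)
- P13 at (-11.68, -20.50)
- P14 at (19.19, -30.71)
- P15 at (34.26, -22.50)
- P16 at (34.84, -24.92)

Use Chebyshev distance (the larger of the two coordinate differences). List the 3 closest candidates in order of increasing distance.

Distances from (14.16, -13.78):
P4: 12.64
P5: 35.73
P6: 29.13
P7: 21.43
P8: 2.73
P9: 22.84
P10: 6.20
P11: 24.53
P12: 43.95
P13: 25.84
P14: 16.93
P15: 20.10
P16: 20.68
Sorted: P8 (2.73) < P10 (6.20) < P4 (12.64) < P14 (16.93) < P15 (20.10) < …

P8, P10, P4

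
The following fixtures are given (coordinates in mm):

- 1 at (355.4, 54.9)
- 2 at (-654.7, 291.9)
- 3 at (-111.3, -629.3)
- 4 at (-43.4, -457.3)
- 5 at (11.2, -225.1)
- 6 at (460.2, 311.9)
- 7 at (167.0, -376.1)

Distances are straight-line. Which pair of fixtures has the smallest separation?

3 and 4

Pairwise distances:
1–2: √((-1010.1)² + (237.0)²) = √(1020302.010 + 56169.000) = 1037.5 mm
1–3: √((-466.7)² + (-684.2)²) = √(217808.890 + 468129.640) = 828.2 mm
1–4: √((-398.8)² + (-512.2)²) = √(159041.440 + 262348.840) = 649.1 mm
1–5: √((-344.2)² + (-280.0)²) = √(118473.640 + 78400.000) = 443.7 mm
1–6: √((104.8)² + (257.0)²) = √(10983.040 + 66049.000) = 277.5 mm
1–7: √((-188.4)² + (-431.0)²) = √(35494.560 + 185761.000) = 470.4 mm
2–3: √((543.4)² + (-921.2)²) = √(295283.560 + 848609.440) = 1069.5 mm
2–4: √((611.3)² + (-749.2)²) = √(373687.690 + 561300.640) = 966.9 mm
2–5: √((665.9)² + (-517.0)²) = √(443422.810 + 267289.000) = 843.0 mm
2–6: √((1114.9)² + (20.0)²) = √(1243002.010 + 400.000) = 1115.1 mm
2–7: √((821.7)² + (-668.0)²) = √(675190.890 + 446224.000) = 1059.0 mm
3–4: √((67.9)² + (172.0)²) = √(4610.410 + 29584.000) = 184.9 mm
3–5: √((122.5)² + (404.2)²) = √(15006.250 + 163377.640) = 422.4 mm
3–6: √((571.5)² + (941.2)²) = √(326612.250 + 885857.440) = 1101.1 mm
3–7: √((278.3)² + (253.2)²) = √(77450.890 + 64110.240) = 376.2 mm
4–5: √((54.6)² + (232.2)²) = √(2981.160 + 53916.840) = 238.5 mm
4–6: √((503.6)² + (769.2)²) = √(253612.960 + 591668.640) = 919.4 mm
4–7: √((210.4)² + (81.2)²) = √(44268.160 + 6593.440) = 225.5 mm
5–6: √((449.0)² + (537.0)²) = √(201601.000 + 288369.000) = 700.0 mm
5–7: √((155.8)² + (-151.0)²) = √(24273.640 + 22801.000) = 217.0 mm
6–7: √((-293.2)² + (-688.0)²) = √(85966.240 + 473344.000) = 747.9 mm
Closest pair: 3–4 at 184.9 mm.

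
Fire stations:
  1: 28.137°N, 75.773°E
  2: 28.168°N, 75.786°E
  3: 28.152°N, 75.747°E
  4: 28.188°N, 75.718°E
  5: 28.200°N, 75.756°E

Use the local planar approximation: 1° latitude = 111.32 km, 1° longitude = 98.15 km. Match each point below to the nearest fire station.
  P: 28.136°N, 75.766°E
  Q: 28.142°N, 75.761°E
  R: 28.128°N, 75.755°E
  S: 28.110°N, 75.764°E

P at 28.136°N, 75.766°E:
  1: √((0.001·111.32)² + (0.007·98.15)²) = √(0.01239 + 0.47204) = 0.696 km
  2: √((0.032·111.32)² + (0.020·98.15)²) = √(12.68955 + 3.85337) = 4.067 km
  3: √((0.016·111.32)² + (-0.019·98.15)²) = √(3.17239 + 3.47767) = 2.579 km
  4: √((0.052·111.32)² + (-0.048·98.15)²) = √(33.50835 + 22.19541) = 7.463 km
  5: √((0.064·111.32)² + (-0.010·98.15)²) = √(50.75822 + 0.96334) = 7.192 km
  → nearest: 1 (0.696 km)
Q at 28.142°N, 75.761°E:
  1: √((-0.005·111.32)² + (0.012·98.15)²) = √(0.30980 + 1.38721) = 1.303 km
  2: √((0.026·111.32)² + (0.025·98.15)²) = √(8.37709 + 6.02089) = 3.794 km
  3: √((0.010·111.32)² + (-0.014·98.15)²) = √(1.23921 + 1.88815) = 1.768 km
  4: √((0.046·111.32)² + (-0.043·98.15)²) = √(26.22177 + 17.81220) = 6.636 km
  5: √((0.058·111.32)² + (-0.005·98.15)²) = √(41.68717 + 0.24084) = 6.475 km
  → nearest: 1 (1.303 km)
R at 28.128°N, 75.755°E:
  1: √((0.009·111.32)² + (0.018·98.15)²) = √(1.00376 + 3.12123) = 2.031 km
  2: √((0.040·111.32)² + (0.031·98.15)²) = √(19.82743 + 9.25772) = 5.393 km
  3: √((0.024·111.32)² + (-0.008·98.15)²) = √(7.13787 + 0.61654) = 2.785 km
  4: √((0.060·111.32)² + (-0.037·98.15)²) = √(44.61171 + 13.18816) = 7.603 km
  5: √((0.072·111.32)² + (0.001·98.15)²) = √(64.24087 + 0.00963) = 8.016 km
  → nearest: 1 (2.031 km)
S at 28.110°N, 75.764°E:
  1: √((0.027·111.32)² + (0.009·98.15)²) = √(9.03387 + 0.78031) = 3.133 km
  2: √((0.058·111.32)² + (0.022·98.15)²) = √(41.68717 + 4.66258) = 6.808 km
  3: √((0.042·111.32)² + (-0.017·98.15)²) = √(21.85974 + 2.78406) = 4.964 km
  4: √((0.078·111.32)² + (-0.046·98.15)²) = √(75.39379 + 20.38432) = 9.787 km
  5: √((0.090·111.32)² + (-0.008·98.15)²) = √(100.37635 + 0.61654) = 10.050 km
  → nearest: 1 (3.133 km)

P→1; Q→1; R→1; S→1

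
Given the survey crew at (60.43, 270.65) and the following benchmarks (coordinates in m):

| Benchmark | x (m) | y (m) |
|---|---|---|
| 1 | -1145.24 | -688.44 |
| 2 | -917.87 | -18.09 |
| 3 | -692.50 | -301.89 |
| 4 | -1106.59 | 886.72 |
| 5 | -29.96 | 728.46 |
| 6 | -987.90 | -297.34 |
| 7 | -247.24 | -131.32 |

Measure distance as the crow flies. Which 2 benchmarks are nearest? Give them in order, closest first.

Distances from (60.43, 270.65):
1: √((-1205.67)² + (-959.09)²) = √(1453640.1489 + 919853.6281) = 1540.61 m
2: √((-978.30)² + (-288.74)²) = √(957070.8900 + 83370.7876) = 1020.02 m
3: √((-752.93)² + (-572.54)²) = √(566903.5849 + 327802.0516) = 945.89 m
4: √((-1167.02)² + (616.07)²) = √(1361935.6804 + 379542.2449) = 1319.65 m
5: √((-90.39)² + (457.81)²) = √(8170.3521 + 209589.9961) = 466.65 m
6: √((-1048.33)² + (-567.99)²) = √(1098995.7889 + 322612.6401) = 1192.31 m
7: √((-307.67)² + (-401.97)²) = √(94660.8289 + 161579.8809) = 506.20 m
Sorted: 5 (466.65 m) < 7 (506.20 m) < 3 (945.89 m) < 2 (1020.02 m) < …

5, 7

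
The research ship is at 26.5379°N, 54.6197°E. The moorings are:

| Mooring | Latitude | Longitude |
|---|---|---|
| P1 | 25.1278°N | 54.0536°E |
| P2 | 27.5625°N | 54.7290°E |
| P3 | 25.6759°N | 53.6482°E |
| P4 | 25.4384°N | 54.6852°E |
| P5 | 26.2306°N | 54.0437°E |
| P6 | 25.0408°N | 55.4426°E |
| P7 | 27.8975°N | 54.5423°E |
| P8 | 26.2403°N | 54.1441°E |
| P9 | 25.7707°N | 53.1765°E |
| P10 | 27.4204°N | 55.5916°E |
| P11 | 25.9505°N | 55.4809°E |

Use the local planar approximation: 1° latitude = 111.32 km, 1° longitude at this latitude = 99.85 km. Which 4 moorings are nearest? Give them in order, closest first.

Distances from 26.5379°N, 54.6197°E:
P1: 166.8394 km
P2: 114.5794 km
P3: 136.4468 km
P4: 122.5710 km
P5: 66.9182 km
P6: 185.8116 km
P7: 151.5479 km
P8: 57.9024 km
P9: 167.5106 km
P10: 138.0893 km
P11: 108.0287 km
Sorted: P8 (57.9024 km) < P5 (66.9182 km) < P11 (108.0287 km) < P2 (114.5794 km) < P4 (122.5710 km) < P3 (136.4468 km) < …

P8, P5, P11, P2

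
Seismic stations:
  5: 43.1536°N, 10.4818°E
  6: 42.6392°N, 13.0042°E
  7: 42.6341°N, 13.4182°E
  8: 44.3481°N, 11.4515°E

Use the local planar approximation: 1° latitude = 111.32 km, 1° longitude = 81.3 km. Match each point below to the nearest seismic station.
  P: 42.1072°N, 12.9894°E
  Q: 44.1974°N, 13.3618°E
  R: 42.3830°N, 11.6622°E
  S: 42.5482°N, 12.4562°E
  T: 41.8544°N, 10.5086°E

P at 42.1072°N, 12.9894°E:
  5: √((1.0464·111.32)² + (-2.5076·81.3)²) = √(13568.813002 + 41562.112496) = 234.7998 km
  6: √((0.5320·111.32)² + (0.0148·81.3)²) = √(3507.273711 + 1.447786) = 59.2345 km
  7: √((0.5269·111.32)² + (0.4288·81.3)²) = √(3440.351309 + 1215.319999) = 68.2325 km
  8: √((2.2409·111.32)² + (-1.5379·81.3)²) = √(62228.788862 + 15632.818478) = 279.0369 km
  → nearest: 6 (59.2345 km)
Q at 44.1974°N, 13.3618°E:
  5: √((-1.0438·111.32)² + (-2.8800·81.3)²) = √(13501.467656 + 54823.412736) = 261.3903 km
  6: √((-1.5582·111.32)² + (-0.3576·81.3)²) = √(30087.963623 + 845.232351) = 175.8784 km
  7: √((-1.5633·111.32)² + (0.0564·81.3)²) = √(30285.242193 + 21.025160) = 174.0870 km
  8: √((0.1507·111.32)² + (-1.9103·81.3)²) = √(281.431626 + 24120.385389) = 156.2108 km
  → nearest: 8 (156.2108 km)
R at 42.3830°N, 11.6622°E:
  5: √((0.7706·111.32)² + (-1.1804·81.3)²) = √(7358.756030 + 9209.572961) = 128.7180 km
  6: √((0.2562·111.32)² + (1.3420·81.3)²) = √(813.400895 + 11903.813741) = 112.7706 km
  7: √((0.2511·111.32)² + (1.7560·81.3)²) = √(781.339573 + 20381.217064) = 145.4736 km
  8: √((1.9651·111.32)² + (-0.2107·81.3)²) = √(47853.720274 + 293.433817) = 219.4246 km
  → nearest: 6 (112.7706 km)
S at 42.5482°N, 12.4562°E:
  5: √((0.6054·111.32)² + (-1.9744·81.3)²) = √(4541.833702 + 25766.259470) = 174.0922 km
  6: √((0.0910·111.32)² + (0.5480·81.3)²) = √(102.619331 + 1984.916346) = 45.6896 km
  7: √((0.0859·111.32)² + (0.9620·81.3)²) = √(91.439264 + 6116.897952) = 78.7930 km
  8: √((1.7999·111.32)² + (-1.0047·81.3)²) = √(40146.080329 + 6671.967094) = 216.3748 km
  → nearest: 6 (45.6896 km)
T at 41.8544°N, 10.5086°E:
  5: √((1.2992·111.32)² + (-0.0268·81.3)²) = √(20916.952931 + 4.747344) = 144.6434 km
  6: √((0.7848·111.32)² + (2.4956·81.3)²) = √(7632.457313 + 41165.277284) = 220.9021 km
  7: √((0.7797·111.32)² + (2.9096·81.3)²) = √(7533.581029 + 55956.129588) = 251.9716 km
  8: √((2.4937·111.32)² + (0.9429·81.3)²) = √(77061.029359 + 5876.413701) = 287.9886 km
  → nearest: 5 (144.6434 km)

P→6; Q→8; R→6; S→6; T→5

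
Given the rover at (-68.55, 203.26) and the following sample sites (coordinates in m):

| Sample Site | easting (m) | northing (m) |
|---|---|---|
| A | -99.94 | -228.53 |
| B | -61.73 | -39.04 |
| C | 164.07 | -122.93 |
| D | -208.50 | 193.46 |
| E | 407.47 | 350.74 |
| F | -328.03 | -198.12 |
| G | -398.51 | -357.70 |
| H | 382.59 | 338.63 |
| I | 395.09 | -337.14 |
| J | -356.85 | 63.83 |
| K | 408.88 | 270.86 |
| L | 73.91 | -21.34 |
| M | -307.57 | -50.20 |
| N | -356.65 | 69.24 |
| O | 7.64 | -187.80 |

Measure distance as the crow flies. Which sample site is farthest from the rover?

I

Distances from (-68.55, 203.26):
A: √((-31.39)² + (-431.79)²) = √(985.3321 + 186442.6041) = 432.93 m
B: √((6.82)² + (-242.30)²) = √(46.5124 + 58709.2900) = 242.40 m
C: √((232.62)² + (-326.19)²) = √(54112.0644 + 106399.9161) = 400.64 m
D: √((-139.95)² + (-9.80)²) = √(19586.0025 + 96.0400) = 140.29 m
E: √((476.02)² + (147.48)²) = √(226595.0404 + 21750.3504) = 498.34 m
F: √((-259.48)² + (-401.38)²) = √(67329.8704 + 161105.9044) = 477.95 m
G: √((-329.96)² + (-560.96)²) = √(108873.6016 + 314676.1216) = 650.81 m
H: √((451.14)² + (135.37)²) = √(203527.2996 + 18325.0369) = 471.01 m
I: √((463.64)² + (-540.40)²) = √(214962.0496 + 292032.1600) = 712.04 m
J: √((-288.30)² + (-139.43)²) = √(83116.8900 + 19440.7249) = 320.25 m
K: √((477.43)² + (67.60)²) = √(227939.4049 + 4569.7600) = 482.19 m
L: √((142.46)² + (-224.60)²) = √(20294.8516 + 50445.1600) = 265.97 m
M: √((-239.02)² + (-253.46)²) = √(57130.5604 + 64241.9716) = 348.39 m
N: √((-288.10)² + (-134.02)²) = √(83001.6100 + 17961.3604) = 317.75 m
O: √((76.19)² + (-391.06)²) = √(5804.9161 + 152927.9236) = 398.41 m
Maximum: I at 712.04 m.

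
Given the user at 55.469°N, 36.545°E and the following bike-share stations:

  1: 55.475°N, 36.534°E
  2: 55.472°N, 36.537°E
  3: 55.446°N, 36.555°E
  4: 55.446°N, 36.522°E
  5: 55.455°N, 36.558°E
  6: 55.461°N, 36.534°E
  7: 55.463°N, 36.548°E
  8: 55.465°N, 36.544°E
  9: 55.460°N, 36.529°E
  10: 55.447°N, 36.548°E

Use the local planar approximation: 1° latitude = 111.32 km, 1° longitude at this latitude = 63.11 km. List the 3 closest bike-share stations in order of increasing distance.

Distances from 55.469°N, 36.545°E:
1: 0.963 km
2: 0.605 km
3: 2.637 km
4: 2.943 km
5: 1.761 km
6: 1.129 km
7: 0.694 km
8: 0.450 km
9: 1.422 km
10: 2.456 km
Sorted: 8 (0.450 km) < 2 (0.605 km) < 7 (0.694 km) < 1 (0.963 km) < 6 (1.129 km) < …

8, 2, 7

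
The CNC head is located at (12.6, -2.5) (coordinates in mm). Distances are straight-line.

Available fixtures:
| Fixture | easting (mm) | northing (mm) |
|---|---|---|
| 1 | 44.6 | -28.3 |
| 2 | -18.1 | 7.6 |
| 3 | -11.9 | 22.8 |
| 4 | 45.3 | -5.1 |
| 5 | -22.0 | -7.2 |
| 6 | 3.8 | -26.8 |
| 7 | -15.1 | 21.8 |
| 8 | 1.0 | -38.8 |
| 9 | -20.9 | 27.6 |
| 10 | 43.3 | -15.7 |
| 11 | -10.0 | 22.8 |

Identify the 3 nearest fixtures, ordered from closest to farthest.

Distances from (12.6, -2.5):
1: 41.1 mm
2: 32.3 mm
3: 35.2 mm
4: 32.8 mm
5: 34.9 mm
6: 25.8 mm
7: 36.8 mm
8: 38.1 mm
9: 45.0 mm
10: 33.4 mm
11: 33.9 mm
Sorted: 6 (25.8 mm) < 2 (32.3 mm) < 4 (32.8 mm) < 10 (33.4 mm) < 11 (33.9 mm) < …

6, 2, 4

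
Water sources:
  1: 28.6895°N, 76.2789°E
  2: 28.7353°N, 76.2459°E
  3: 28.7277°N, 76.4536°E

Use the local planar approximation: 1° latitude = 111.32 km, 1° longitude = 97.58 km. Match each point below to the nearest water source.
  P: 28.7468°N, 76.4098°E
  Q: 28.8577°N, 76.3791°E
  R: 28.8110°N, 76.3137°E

P at 28.7468°N, 76.4098°E:
  1: √((-0.0573·111.32)² + (-0.1309·97.58)²) = √(40.686997 + 163.155200) = 14.2773 km
  2: √((-0.0115·111.32)² + (-0.1639·97.58)²) = √(1.638861 + 255.787628) = 16.0445 km
  3: √((-0.0191·111.32)² + (0.0438·97.58)²) = √(4.520777 + 18.267110) = 4.7737 km
  → nearest: 3 (4.7737 km)
Q at 28.8577°N, 76.3791°E:
  1: √((-0.1682·111.32)² + (-0.1002·97.58)²) = √(350.589075 + 95.599819) = 21.1232 km
  2: √((-0.1224·111.32)² + (-0.1332·97.58)²) = √(185.656103 + 168.939061) = 18.8307 km
  3: √((-0.1300·111.32)² + (0.0745·97.58)²) = √(209.427207 + 52.848683) = 16.1949 km
  → nearest: 3 (16.1949 km)
R at 28.8110°N, 76.3137°E:
  1: √((-0.1215·111.32)² + (-0.0348·97.58)²) = √(182.935904 + 11.531349) = 13.9452 km
  2: √((-0.0757·111.32)² + (-0.0678·97.58)²) = √(71.013048 + 43.770450) = 10.7137 km
  3: √((-0.0833·111.32)² + (0.1399·97.58)²) = √(85.987713 + 186.361869) = 16.5030 km
  → nearest: 2 (10.7137 km)

P→3; Q→3; R→2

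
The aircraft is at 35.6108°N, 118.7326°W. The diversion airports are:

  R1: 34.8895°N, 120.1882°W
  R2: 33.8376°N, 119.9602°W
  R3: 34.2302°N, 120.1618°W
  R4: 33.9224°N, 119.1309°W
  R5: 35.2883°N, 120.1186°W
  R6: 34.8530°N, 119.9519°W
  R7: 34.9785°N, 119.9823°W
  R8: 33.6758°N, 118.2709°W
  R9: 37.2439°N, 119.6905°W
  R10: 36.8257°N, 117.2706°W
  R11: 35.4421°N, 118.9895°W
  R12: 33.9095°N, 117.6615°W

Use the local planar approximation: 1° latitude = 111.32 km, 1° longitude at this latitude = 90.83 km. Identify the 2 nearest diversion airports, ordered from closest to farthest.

Distances from 35.6108°N, 118.7326°W:
R1: √((-0.7213·111.32)² + (-1.4556·90.83)²) = √(6447.305653 + 17480.052079) = 154.6847 km
R2: √((-1.7732·111.32)² + (-1.2276·90.83)²) = √(38963.848010 + 12432.898492) = 226.7085 km
R3: √((-1.3806·111.32)² + (-1.4292·90.83)²) = √(23620.121836 + 16851.735868) = 201.1762 km
R4: √((-1.6884·111.32)² + (-0.3983·90.83)²) = √(35326.212926 + 1308.817946) = 191.4028 km
R5: √((-0.3225·111.32)² + (-1.3860·90.83)²) = √(1288.860260 + 15848.387777) = 130.9093 km
R6: √((-0.7578·111.32)² + (-1.2193·90.83)²) = √(7116.322104 + 12265.345209) = 139.2181 km
R7: √((-0.6323·111.32)² + (-1.2497·90.83)²) = √(4954.419302 + 12884.577082) = 133.5627 km
R8: √((-1.9350·111.32)² + (0.4617·90.83)²) = √(46398.969378 + 1758.645793) = 219.4484 km
R9: √((1.6331·111.32)² + (-0.9579·90.83)²) = √(33050.037222 + 7570.053955) = 201.5443 km
R10: √((1.2149·111.32)² + (1.4620·90.83)²) = √(18290.579248 + 17634.103019) = 189.5381 km
R11: √((-0.1687·111.32)² + (-0.2569·90.83)²) = √(352.676531 + 544.486150) = 29.9527 km
R12: √((-1.7013·111.32)² + (1.0711·90.83)²) = √(35868.085748 + 9464.957473) = 212.9156 km
Sorted: R11 (29.9527 km) < R5 (130.9093 km) < R7 (133.5627 km) < R6 (139.2181 km) < …

R11, R5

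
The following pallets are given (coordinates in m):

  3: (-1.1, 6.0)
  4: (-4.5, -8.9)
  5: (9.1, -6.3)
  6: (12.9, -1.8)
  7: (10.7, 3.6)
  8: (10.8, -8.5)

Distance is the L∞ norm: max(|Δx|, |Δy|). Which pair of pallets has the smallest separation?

5 and 8

Pairwise distances:
3–4: 14.9 m
3–5: 12.3 m
3–6: 14.0 m
3–7: 11.8 m
3–8: 14.5 m
4–5: 13.6 m
4–6: 17.4 m
4–7: 15.2 m
4–8: 15.3 m
5–6: 4.5 m
5–7: 9.9 m
5–8: 2.2 m
6–7: 5.4 m
6–8: 6.7 m
7–8: 12.1 m
Closest pair: 5–8 at 2.2 m.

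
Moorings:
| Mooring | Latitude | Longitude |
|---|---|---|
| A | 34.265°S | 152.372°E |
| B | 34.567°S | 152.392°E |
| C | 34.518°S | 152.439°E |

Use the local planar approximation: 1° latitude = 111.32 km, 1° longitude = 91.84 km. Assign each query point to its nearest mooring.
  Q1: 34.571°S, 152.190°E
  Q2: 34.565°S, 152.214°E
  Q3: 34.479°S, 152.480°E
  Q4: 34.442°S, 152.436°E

Q1 at 34.571°S, 152.190°E:
  A: 37.944 km
  B: 18.557 km
  C: 23.617 km
  → nearest: B (18.557 km)
Q2 at 34.565°S, 152.214°E:
  A: 36.412 km
  B: 16.349 km
  C: 21.316 km
  → nearest: B (16.349 km)
Q3 at 34.479°S, 152.480°E:
  A: 25.805 km
  B: 12.700 km
  C: 5.747 km
  → nearest: C (5.747 km)
Q4 at 34.442°S, 152.436°E:
  A: 20.562 km
  B: 14.490 km
  C: 8.465 km
  → nearest: C (8.465 km)

Q1→B; Q2→B; Q3→C; Q4→C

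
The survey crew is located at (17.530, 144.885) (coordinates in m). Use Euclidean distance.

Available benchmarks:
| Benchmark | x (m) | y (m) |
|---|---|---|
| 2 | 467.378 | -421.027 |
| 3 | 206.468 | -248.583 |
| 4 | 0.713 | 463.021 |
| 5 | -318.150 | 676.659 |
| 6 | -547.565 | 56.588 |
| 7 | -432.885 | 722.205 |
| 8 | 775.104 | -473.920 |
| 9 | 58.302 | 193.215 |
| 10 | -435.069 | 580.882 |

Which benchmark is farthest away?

8

Distances from (17.530, 144.885):
2: √((449.848)² + (-565.912)²) = √(202363.22310 + 320256.39174) = 722.924 m
3: √((188.938)² + (-393.468)²) = √(35697.56784 + 154817.06702) = 436.480 m
4: √((-16.817)² + (318.136)²) = √(282.81149 + 101210.51450) = 318.580 m
5: √((-335.680)² + (531.774)²) = √(112681.06240 + 282783.58708) = 628.860 m
6: √((-565.095)² + (-88.297)²) = √(319332.35903 + 7796.36021) = 571.952 m
7: √((-450.415)² + (577.320)²) = √(202873.67222 + 333298.38240) = 732.238 m
8: √((757.574)² + (-618.805)²) = √(573918.36548 + 382919.62803) = 978.181 m
9: √((40.772)² + (48.330)²) = √(1662.35598 + 2335.78890) = 63.231 m
10: √((-452.599)² + (435.997)²) = √(204845.85480 + 190093.38401) = 628.442 m
Maximum: 8 at 978.181 m.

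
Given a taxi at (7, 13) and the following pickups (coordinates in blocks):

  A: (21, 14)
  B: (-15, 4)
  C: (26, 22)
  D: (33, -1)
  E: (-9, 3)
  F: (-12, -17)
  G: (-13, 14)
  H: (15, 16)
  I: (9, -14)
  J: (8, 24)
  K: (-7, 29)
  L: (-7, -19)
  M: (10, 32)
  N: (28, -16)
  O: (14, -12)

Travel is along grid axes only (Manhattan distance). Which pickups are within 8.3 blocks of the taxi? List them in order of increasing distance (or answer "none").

Distances from (7, 13):
A: |14| + |1| = 14 + 1 = 15 blocks
B: |-22| + |-9| = 22 + 9 = 31 blocks
C: |19| + |9| = 19 + 9 = 28 blocks
D: |26| + |-14| = 26 + 14 = 40 blocks
E: |-16| + |-10| = 16 + 10 = 26 blocks
F: |-19| + |-30| = 19 + 30 = 49 blocks
G: |-20| + |1| = 20 + 1 = 21 blocks
H: |8| + |3| = 8 + 3 = 11 blocks
I: |2| + |-27| = 2 + 27 = 29 blocks
J: |1| + |11| = 1 + 11 = 12 blocks
K: |-14| + |16| = 14 + 16 = 30 blocks
L: |-14| + |-32| = 14 + 32 = 46 blocks
M: |3| + |19| = 3 + 19 = 22 blocks
N: |21| + |-29| = 21 + 29 = 50 blocks
O: |7| + |-25| = 7 + 25 = 32 blocks
Threshold 8.3 blocks: none within range.

none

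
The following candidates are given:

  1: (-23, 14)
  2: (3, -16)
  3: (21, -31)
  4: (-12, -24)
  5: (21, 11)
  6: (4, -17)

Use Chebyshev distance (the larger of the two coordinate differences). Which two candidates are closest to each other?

2 and 6

Pairwise distances:
1–2: max(|26|, |-30|) = 30
1–3: max(|44|, |-45|) = 45
1–4: max(|11|, |-38|) = 38
1–5: max(|44|, |-3|) = 44
1–6: max(|27|, |-31|) = 31
2–3: max(|18|, |-15|) = 18
2–4: max(|-15|, |-8|) = 15
2–5: max(|18|, |27|) = 27
2–6: max(|1|, |-1|) = 1
3–4: max(|-33|, |7|) = 33
3–5: max(|0|, |42|) = 42
3–6: max(|-17|, |14|) = 17
4–5: max(|33|, |35|) = 35
4–6: max(|16|, |7|) = 16
5–6: max(|-17|, |-28|) = 28
Closest pair: 2–6 at 1.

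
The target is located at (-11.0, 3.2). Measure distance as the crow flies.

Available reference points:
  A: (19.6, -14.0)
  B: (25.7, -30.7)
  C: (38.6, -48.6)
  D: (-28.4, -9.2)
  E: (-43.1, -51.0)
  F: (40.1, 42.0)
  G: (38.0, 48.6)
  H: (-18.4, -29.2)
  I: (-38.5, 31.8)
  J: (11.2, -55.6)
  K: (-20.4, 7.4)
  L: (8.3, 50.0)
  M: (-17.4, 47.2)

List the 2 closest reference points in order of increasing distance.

Distances from (-11.0, 3.2):
A: √((30.6)² + (-17.2)²) = √(936.360 + 295.840) = 35.1
B: √((36.7)² + (-33.9)²) = √(1346.890 + 1149.210) = 50.0
C: √((49.6)² + (-51.8)²) = √(2460.160 + 2683.240) = 71.7
D: √((-17.4)² + (-12.4)²) = √(302.760 + 153.760) = 21.4
E: √((-32.1)² + (-54.2)²) = √(1030.410 + 2937.640) = 63.0
F: √((51.1)² + (38.8)²) = √(2611.210 + 1505.440) = 64.2
G: √((49.0)² + (45.4)²) = √(2401.000 + 2061.160) = 66.8
H: √((-7.4)² + (-32.4)²) = √(54.760 + 1049.760) = 33.2
I: √((-27.5)² + (28.6)²) = √(756.250 + 817.960) = 39.7
J: √((22.2)² + (-58.8)²) = √(492.840 + 3457.440) = 62.9
K: √((-9.4)² + (4.2)²) = √(88.360 + 17.640) = 10.3
L: √((19.3)² + (46.8)²) = √(372.490 + 2190.240) = 50.6
M: √((-6.4)² + (44.0)²) = √(40.960 + 1936.000) = 44.5
Sorted: K (10.3) < D (21.4) < H (33.2) < A (35.1) < …

K, D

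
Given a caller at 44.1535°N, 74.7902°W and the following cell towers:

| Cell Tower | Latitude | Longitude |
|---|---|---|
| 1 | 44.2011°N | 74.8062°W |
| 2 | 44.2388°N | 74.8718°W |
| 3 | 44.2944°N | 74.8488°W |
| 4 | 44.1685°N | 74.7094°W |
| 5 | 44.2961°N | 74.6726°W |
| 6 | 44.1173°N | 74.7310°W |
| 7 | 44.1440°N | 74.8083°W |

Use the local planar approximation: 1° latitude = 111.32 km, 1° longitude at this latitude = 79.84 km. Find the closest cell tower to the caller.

Distances from 44.1535°N, 74.7902°W:
1: √((0.0476·111.32)² + (-0.0160·79.84)²) = √(28.077621 + 1.631853) = 5.4506 km
2: √((0.0853·111.32)² + (-0.0816·79.84)²) = √(90.166343 + 42.444495) = 11.5157 km
3: √((0.1409·111.32)² + (-0.0586·79.84)²) = √(246.018849 + 21.889523) = 16.3679 km
4: √((0.0150·111.32)² + (0.0808·79.84)²) = √(2.788232 + 41.616330) = 6.6637 km
5: √((0.1426·111.32)² + (0.1176·79.84)²) = √(251.991242 + 88.156776) = 18.4431 km
6: √((-0.0362·111.32)² + (0.0592·79.84)²) = √(16.239159 + 22.340067) = 6.2112 km
7: √((-0.0095·111.32)² + (-0.0181·79.84)²) = √(1.118391 + 2.088326) = 1.7907 km
Minimum: 7 at 1.7907 km.

7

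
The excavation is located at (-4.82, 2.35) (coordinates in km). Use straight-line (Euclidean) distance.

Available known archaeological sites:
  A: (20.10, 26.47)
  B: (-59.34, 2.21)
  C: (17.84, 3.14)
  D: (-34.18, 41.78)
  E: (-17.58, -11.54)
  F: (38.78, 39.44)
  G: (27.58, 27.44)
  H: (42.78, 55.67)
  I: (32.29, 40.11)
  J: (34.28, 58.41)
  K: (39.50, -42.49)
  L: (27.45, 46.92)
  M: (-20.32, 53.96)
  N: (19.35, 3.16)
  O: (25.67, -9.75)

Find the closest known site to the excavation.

E

Distances from (-4.82, 2.35):
A: √((24.92)² + (24.12)²) = √(621.0064 + 581.7744) = 34.68 km
B: √((-54.52)² + (-0.14)²) = √(2972.4304 + 0.0196) = 54.52 km
C: √((22.66)² + (0.79)²) = √(513.4756 + 0.6241) = 22.67 km
D: √((-29.36)² + (39.43)²) = √(862.0096 + 1554.7249) = 49.16 km
E: √((-12.76)² + (-13.89)²) = √(162.8176 + 192.9321) = 18.86 km
F: √((43.60)² + (37.09)²) = √(1900.9600 + 1375.6681) = 57.24 km
G: √((32.40)² + (25.09)²) = √(1049.7600 + 629.5081) = 40.98 km
H: √((47.60)² + (53.32)²) = √(2265.7600 + 2843.0224) = 71.48 km
I: √((37.11)² + (37.76)²) = √(1377.1521 + 1425.8176) = 52.94 km
J: √((39.10)² + (56.06)²) = √(1528.8100 + 3142.7236) = 68.35 km
K: √((44.32)² + (-44.84)²) = √(1964.2624 + 2010.6256) = 63.05 km
L: √((32.27)² + (44.57)²) = √(1041.3529 + 1986.4849) = 55.03 km
M: √((-15.50)² + (51.61)²) = √(240.2500 + 2663.5921) = 53.89 km
N: √((24.17)² + (0.81)²) = √(584.1889 + 0.6561) = 24.18 km
O: √((30.49)² + (-12.10)²) = √(929.6401 + 146.4100) = 32.80 km
Minimum: E at 18.86 km.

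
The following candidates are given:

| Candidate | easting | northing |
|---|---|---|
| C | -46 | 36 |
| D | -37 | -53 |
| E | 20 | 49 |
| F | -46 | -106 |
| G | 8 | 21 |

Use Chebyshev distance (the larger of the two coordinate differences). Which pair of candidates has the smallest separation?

E and G

Pairwise distances:
C–D: max(|9|, |-89|) = 89
C–E: max(|66|, |13|) = 66
C–F: max(|0|, |-142|) = 142
C–G: max(|54|, |-15|) = 54
D–E: max(|57|, |102|) = 102
D–F: max(|-9|, |-53|) = 53
D–G: max(|45|, |74|) = 74
E–F: max(|-66|, |-155|) = 155
E–G: max(|-12|, |-28|) = 28
F–G: max(|54|, |127|) = 127
Closest pair: E–G at 28.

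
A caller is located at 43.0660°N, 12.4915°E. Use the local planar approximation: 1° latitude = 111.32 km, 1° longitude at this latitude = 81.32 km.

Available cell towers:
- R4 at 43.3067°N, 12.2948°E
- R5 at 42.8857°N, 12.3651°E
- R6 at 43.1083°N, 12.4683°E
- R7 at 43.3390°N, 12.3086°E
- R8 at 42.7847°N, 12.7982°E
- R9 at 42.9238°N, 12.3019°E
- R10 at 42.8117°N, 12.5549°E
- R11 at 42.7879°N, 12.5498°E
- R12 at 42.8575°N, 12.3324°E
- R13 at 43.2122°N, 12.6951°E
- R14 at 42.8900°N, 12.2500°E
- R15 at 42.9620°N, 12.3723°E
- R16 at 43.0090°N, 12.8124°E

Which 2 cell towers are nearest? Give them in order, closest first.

R6, R15

Distances from 43.0660°N, 12.4915°E:
R4: √((0.2407·111.32)² + (-0.1967·81.32)²) = √(717.957234 + 255.860627) = 31.2061 km
R5: √((-0.1803·111.32)² + (-0.1264·81.32)²) = √(402.844880 + 105.654716) = 22.5499 km
R6: √((0.0423·111.32)² + (-0.0232·81.32)²) = √(22.173136 + 3.559350) = 5.0727 km
R7: √((0.2730·111.32)² + (-0.1829·81.32)²) = √(923.573981 + 221.218860) = 33.8348 km
R8: √((-0.2813·111.32)² + (0.3067·81.32)²) = √(980.586387 + 622.045699) = 40.0329 km
R9: √((-0.1422·111.32)² + (-0.1896·81.32)²) = √(250.579529 + 237.723111) = 22.0976 km
R10: √((-0.2543·111.32)² + (0.0634·81.32)²) = √(801.381137 + 26.581119) = 28.7743 km
R11: √((-0.2781·111.32)² + (0.0583·81.32)²) = √(958.403460 + 22.476664) = 31.3190 km
R12: √((-0.2085·111.32)² + (-0.1591·81.32)²) = √(538.714312 + 167.392155) = 26.5727 km
R13: √((0.1462·111.32)² + (0.2036·81.32)²) = √(264.875104 + 274.126037) = 23.2164 km
R14: √((-0.1760·111.32)² + (-0.2415·81.32)²) = √(383.859003 + 385.681680) = 27.7406 km
R15: √((-0.1040·111.32)² + (-0.1192·81.32)²) = √(134.033412 + 93.960918) = 15.0995 km
R16: √((-0.0570·111.32)² + (0.3209·81.32)²) = √(40.262071 + 680.979713) = 26.8559 km
Sorted: R6 (5.0727 km) < R15 (15.0995 km) < R9 (22.0976 km) < R5 (22.5499 km) < …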